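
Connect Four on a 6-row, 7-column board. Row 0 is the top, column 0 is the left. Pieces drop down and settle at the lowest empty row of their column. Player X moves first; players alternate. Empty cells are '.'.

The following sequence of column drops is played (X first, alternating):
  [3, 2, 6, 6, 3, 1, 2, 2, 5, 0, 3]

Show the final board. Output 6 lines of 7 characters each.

Answer: .......
.......
.......
..OX...
..XX..O
OOOX.XX

Derivation:
Move 1: X drops in col 3, lands at row 5
Move 2: O drops in col 2, lands at row 5
Move 3: X drops in col 6, lands at row 5
Move 4: O drops in col 6, lands at row 4
Move 5: X drops in col 3, lands at row 4
Move 6: O drops in col 1, lands at row 5
Move 7: X drops in col 2, lands at row 4
Move 8: O drops in col 2, lands at row 3
Move 9: X drops in col 5, lands at row 5
Move 10: O drops in col 0, lands at row 5
Move 11: X drops in col 3, lands at row 3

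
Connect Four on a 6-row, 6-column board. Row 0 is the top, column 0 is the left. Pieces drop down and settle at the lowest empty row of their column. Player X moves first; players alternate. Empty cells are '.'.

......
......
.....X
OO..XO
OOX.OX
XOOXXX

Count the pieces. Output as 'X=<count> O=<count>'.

X=8 O=8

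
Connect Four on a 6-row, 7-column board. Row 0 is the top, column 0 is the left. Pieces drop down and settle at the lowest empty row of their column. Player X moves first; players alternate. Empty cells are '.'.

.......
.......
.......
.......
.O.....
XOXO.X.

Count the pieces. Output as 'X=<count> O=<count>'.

X=3 O=3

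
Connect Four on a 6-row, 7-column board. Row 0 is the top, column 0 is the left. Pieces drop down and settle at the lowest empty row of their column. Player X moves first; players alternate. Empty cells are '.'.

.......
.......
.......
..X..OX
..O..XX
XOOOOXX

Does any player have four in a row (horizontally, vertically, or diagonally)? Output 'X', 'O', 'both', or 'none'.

O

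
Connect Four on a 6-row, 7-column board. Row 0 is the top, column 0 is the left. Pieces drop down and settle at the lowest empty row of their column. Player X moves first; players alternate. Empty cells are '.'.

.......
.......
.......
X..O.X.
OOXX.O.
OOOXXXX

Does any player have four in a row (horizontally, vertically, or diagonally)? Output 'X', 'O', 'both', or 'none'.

X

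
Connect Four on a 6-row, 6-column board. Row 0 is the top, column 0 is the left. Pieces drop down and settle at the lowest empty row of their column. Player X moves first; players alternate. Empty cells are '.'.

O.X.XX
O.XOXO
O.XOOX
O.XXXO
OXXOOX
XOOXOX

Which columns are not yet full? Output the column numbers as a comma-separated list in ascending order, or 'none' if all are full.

Answer: 1,3

Derivation:
col 0: top cell = 'O' → FULL
col 1: top cell = '.' → open
col 2: top cell = 'X' → FULL
col 3: top cell = '.' → open
col 4: top cell = 'X' → FULL
col 5: top cell = 'X' → FULL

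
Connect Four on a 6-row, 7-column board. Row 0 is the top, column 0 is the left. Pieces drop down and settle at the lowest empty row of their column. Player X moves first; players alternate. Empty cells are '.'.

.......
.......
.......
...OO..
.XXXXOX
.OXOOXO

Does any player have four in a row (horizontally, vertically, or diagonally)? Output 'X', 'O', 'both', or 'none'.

X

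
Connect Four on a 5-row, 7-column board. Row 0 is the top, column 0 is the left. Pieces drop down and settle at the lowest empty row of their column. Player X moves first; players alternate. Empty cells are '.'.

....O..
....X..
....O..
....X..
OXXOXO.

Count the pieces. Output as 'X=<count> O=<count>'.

X=5 O=5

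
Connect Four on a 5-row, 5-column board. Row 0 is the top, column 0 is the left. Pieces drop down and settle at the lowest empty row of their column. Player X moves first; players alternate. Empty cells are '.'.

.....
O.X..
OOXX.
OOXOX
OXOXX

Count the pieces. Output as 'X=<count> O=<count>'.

X=8 O=8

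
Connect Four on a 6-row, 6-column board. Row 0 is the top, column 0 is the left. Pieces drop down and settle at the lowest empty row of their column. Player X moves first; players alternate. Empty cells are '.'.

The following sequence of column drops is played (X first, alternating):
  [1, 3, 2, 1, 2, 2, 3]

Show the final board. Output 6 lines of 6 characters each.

Answer: ......
......
......
..O...
.OXX..
.XXO..

Derivation:
Move 1: X drops in col 1, lands at row 5
Move 2: O drops in col 3, lands at row 5
Move 3: X drops in col 2, lands at row 5
Move 4: O drops in col 1, lands at row 4
Move 5: X drops in col 2, lands at row 4
Move 6: O drops in col 2, lands at row 3
Move 7: X drops in col 3, lands at row 4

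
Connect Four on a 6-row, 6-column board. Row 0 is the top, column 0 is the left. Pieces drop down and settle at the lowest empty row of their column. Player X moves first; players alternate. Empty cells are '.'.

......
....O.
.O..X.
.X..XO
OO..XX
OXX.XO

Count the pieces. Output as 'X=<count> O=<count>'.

X=8 O=7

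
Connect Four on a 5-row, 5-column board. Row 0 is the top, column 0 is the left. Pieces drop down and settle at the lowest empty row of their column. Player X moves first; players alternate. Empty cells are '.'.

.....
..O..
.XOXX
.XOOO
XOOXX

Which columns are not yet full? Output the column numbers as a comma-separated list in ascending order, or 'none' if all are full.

col 0: top cell = '.' → open
col 1: top cell = '.' → open
col 2: top cell = '.' → open
col 3: top cell = '.' → open
col 4: top cell = '.' → open

Answer: 0,1,2,3,4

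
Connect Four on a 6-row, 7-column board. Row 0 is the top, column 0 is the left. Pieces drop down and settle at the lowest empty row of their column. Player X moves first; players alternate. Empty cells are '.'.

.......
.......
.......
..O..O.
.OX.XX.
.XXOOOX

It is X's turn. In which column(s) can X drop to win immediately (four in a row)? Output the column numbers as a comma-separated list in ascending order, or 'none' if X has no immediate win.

Answer: 3

Derivation:
col 0: drop X → no win
col 1: drop X → no win
col 2: drop X → no win
col 3: drop X → WIN!
col 4: drop X → no win
col 5: drop X → no win
col 6: drop X → no win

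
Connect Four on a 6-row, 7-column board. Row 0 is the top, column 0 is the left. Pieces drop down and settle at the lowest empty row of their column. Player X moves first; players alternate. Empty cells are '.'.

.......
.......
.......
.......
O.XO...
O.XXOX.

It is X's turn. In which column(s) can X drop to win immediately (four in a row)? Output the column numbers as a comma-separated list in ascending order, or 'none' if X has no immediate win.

Answer: none

Derivation:
col 0: drop X → no win
col 1: drop X → no win
col 2: drop X → no win
col 3: drop X → no win
col 4: drop X → no win
col 5: drop X → no win
col 6: drop X → no win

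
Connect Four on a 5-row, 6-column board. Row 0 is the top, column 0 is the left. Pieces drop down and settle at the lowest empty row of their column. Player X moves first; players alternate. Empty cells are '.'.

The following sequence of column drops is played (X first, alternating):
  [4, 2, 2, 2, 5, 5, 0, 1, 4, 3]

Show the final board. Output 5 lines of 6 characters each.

Move 1: X drops in col 4, lands at row 4
Move 2: O drops in col 2, lands at row 4
Move 3: X drops in col 2, lands at row 3
Move 4: O drops in col 2, lands at row 2
Move 5: X drops in col 5, lands at row 4
Move 6: O drops in col 5, lands at row 3
Move 7: X drops in col 0, lands at row 4
Move 8: O drops in col 1, lands at row 4
Move 9: X drops in col 4, lands at row 3
Move 10: O drops in col 3, lands at row 4

Answer: ......
......
..O...
..X.XO
XOOOXX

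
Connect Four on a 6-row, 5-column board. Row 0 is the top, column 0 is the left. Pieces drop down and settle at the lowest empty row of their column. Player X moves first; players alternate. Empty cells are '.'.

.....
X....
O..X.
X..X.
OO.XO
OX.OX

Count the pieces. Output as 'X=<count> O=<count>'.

X=7 O=6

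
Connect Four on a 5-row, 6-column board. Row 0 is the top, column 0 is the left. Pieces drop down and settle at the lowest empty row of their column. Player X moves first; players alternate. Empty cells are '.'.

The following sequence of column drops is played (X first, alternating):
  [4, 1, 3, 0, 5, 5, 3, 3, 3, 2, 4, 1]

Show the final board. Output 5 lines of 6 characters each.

Move 1: X drops in col 4, lands at row 4
Move 2: O drops in col 1, lands at row 4
Move 3: X drops in col 3, lands at row 4
Move 4: O drops in col 0, lands at row 4
Move 5: X drops in col 5, lands at row 4
Move 6: O drops in col 5, lands at row 3
Move 7: X drops in col 3, lands at row 3
Move 8: O drops in col 3, lands at row 2
Move 9: X drops in col 3, lands at row 1
Move 10: O drops in col 2, lands at row 4
Move 11: X drops in col 4, lands at row 3
Move 12: O drops in col 1, lands at row 3

Answer: ......
...X..
...O..
.O.XXO
OOOXXX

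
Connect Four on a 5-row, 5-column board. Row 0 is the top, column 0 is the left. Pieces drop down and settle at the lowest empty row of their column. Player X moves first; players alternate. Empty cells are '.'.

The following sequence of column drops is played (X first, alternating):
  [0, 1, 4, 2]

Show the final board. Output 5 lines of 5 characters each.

Move 1: X drops in col 0, lands at row 4
Move 2: O drops in col 1, lands at row 4
Move 3: X drops in col 4, lands at row 4
Move 4: O drops in col 2, lands at row 4

Answer: .....
.....
.....
.....
XOO.X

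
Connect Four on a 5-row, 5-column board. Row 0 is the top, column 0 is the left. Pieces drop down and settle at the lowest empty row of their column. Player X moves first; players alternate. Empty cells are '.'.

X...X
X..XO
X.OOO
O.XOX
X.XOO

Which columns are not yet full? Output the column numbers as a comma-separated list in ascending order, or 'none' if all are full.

Answer: 1,2,3

Derivation:
col 0: top cell = 'X' → FULL
col 1: top cell = '.' → open
col 2: top cell = '.' → open
col 3: top cell = '.' → open
col 4: top cell = 'X' → FULL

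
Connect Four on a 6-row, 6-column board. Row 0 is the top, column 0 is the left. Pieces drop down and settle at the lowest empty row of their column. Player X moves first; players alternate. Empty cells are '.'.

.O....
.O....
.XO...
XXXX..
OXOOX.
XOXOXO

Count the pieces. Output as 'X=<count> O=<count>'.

X=10 O=9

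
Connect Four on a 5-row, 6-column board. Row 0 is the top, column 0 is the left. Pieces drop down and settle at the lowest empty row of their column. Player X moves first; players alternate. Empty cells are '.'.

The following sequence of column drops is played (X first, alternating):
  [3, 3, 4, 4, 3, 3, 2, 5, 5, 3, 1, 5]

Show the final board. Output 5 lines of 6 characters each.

Move 1: X drops in col 3, lands at row 4
Move 2: O drops in col 3, lands at row 3
Move 3: X drops in col 4, lands at row 4
Move 4: O drops in col 4, lands at row 3
Move 5: X drops in col 3, lands at row 2
Move 6: O drops in col 3, lands at row 1
Move 7: X drops in col 2, lands at row 4
Move 8: O drops in col 5, lands at row 4
Move 9: X drops in col 5, lands at row 3
Move 10: O drops in col 3, lands at row 0
Move 11: X drops in col 1, lands at row 4
Move 12: O drops in col 5, lands at row 2

Answer: ...O..
...O..
...X.O
...OOX
.XXXXO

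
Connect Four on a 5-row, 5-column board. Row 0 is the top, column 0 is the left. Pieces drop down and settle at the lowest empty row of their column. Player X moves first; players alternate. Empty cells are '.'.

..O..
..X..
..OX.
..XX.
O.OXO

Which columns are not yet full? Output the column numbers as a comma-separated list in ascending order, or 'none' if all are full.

Answer: 0,1,3,4

Derivation:
col 0: top cell = '.' → open
col 1: top cell = '.' → open
col 2: top cell = 'O' → FULL
col 3: top cell = '.' → open
col 4: top cell = '.' → open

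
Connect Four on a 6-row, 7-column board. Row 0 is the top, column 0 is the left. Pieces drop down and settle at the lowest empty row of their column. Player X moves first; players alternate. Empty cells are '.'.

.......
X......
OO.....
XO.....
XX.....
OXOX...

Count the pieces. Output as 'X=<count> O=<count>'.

X=6 O=5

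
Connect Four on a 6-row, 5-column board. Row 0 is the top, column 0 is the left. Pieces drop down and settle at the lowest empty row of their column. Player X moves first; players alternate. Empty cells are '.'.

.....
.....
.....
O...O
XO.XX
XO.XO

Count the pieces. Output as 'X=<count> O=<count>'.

X=5 O=5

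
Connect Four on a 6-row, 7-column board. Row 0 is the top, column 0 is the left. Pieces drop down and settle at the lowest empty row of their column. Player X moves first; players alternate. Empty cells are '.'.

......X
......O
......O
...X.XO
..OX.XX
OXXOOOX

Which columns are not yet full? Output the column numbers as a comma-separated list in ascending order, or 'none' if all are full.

col 0: top cell = '.' → open
col 1: top cell = '.' → open
col 2: top cell = '.' → open
col 3: top cell = '.' → open
col 4: top cell = '.' → open
col 5: top cell = '.' → open
col 6: top cell = 'X' → FULL

Answer: 0,1,2,3,4,5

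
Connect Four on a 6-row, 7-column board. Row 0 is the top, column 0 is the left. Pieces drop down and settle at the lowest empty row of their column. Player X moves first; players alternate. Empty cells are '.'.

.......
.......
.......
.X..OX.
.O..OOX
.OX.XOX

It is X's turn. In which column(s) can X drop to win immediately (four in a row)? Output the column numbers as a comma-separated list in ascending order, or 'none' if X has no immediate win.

col 0: drop X → no win
col 1: drop X → no win
col 2: drop X → no win
col 3: drop X → no win
col 4: drop X → no win
col 5: drop X → no win
col 6: drop X → no win

Answer: none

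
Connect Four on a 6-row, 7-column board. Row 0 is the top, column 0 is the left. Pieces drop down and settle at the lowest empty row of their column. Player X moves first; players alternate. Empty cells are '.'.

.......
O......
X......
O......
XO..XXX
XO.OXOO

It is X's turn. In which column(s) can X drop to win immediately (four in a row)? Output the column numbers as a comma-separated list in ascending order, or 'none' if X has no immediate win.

col 0: drop X → no win
col 1: drop X → no win
col 2: drop X → no win
col 3: drop X → WIN!
col 4: drop X → no win
col 5: drop X → no win
col 6: drop X → no win

Answer: 3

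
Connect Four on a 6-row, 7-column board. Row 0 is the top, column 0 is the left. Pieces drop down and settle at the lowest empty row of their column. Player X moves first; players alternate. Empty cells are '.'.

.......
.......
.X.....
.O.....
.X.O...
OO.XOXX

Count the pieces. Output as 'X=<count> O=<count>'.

X=5 O=5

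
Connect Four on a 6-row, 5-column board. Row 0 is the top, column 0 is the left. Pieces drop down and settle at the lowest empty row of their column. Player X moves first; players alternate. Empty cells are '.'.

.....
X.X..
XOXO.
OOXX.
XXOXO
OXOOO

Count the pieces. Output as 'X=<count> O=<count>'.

X=10 O=10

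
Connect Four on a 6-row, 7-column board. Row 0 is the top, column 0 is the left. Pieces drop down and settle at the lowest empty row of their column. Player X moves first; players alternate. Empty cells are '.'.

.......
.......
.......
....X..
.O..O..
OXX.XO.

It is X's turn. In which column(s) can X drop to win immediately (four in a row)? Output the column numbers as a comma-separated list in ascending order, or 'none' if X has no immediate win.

Answer: 3

Derivation:
col 0: drop X → no win
col 1: drop X → no win
col 2: drop X → no win
col 3: drop X → WIN!
col 4: drop X → no win
col 5: drop X → no win
col 6: drop X → no win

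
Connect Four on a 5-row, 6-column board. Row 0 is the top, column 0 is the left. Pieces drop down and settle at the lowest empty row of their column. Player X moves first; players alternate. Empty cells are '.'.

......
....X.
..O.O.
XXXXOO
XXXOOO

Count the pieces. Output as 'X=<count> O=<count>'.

X=8 O=7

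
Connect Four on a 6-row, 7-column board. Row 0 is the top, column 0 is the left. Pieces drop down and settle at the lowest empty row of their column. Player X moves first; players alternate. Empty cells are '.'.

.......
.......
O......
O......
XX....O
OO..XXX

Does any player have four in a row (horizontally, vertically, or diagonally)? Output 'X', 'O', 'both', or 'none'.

none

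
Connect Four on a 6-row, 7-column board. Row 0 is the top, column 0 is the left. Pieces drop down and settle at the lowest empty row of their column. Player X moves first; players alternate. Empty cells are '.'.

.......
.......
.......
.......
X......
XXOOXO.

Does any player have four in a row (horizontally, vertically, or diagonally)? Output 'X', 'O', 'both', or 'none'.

none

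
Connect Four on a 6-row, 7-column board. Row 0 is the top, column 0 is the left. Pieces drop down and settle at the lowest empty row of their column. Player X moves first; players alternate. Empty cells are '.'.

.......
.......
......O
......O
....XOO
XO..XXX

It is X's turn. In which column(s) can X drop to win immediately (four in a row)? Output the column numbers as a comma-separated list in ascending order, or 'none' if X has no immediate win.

col 0: drop X → no win
col 1: drop X → no win
col 2: drop X → no win
col 3: drop X → WIN!
col 4: drop X → no win
col 5: drop X → no win
col 6: drop X → no win

Answer: 3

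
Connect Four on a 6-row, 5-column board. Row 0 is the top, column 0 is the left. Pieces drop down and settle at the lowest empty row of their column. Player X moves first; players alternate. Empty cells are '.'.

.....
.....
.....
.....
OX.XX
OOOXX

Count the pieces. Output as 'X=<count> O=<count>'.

X=5 O=4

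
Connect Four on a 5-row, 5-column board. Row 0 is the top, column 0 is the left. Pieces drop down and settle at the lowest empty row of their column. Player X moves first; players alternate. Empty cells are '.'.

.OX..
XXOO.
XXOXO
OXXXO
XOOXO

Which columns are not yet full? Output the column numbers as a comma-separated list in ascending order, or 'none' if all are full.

col 0: top cell = '.' → open
col 1: top cell = 'O' → FULL
col 2: top cell = 'X' → FULL
col 3: top cell = '.' → open
col 4: top cell = '.' → open

Answer: 0,3,4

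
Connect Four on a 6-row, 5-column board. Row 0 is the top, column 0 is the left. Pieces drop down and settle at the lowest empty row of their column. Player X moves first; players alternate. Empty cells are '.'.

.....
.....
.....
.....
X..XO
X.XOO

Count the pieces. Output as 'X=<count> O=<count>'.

X=4 O=3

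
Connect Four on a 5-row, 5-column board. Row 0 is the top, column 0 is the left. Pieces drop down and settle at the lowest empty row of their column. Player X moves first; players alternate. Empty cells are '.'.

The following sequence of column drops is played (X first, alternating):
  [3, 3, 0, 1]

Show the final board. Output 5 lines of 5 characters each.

Move 1: X drops in col 3, lands at row 4
Move 2: O drops in col 3, lands at row 3
Move 3: X drops in col 0, lands at row 4
Move 4: O drops in col 1, lands at row 4

Answer: .....
.....
.....
...O.
XO.X.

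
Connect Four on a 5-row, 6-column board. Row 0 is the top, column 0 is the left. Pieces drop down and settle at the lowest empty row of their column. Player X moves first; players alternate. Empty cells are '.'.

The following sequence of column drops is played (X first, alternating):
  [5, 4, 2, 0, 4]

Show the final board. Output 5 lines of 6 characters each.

Move 1: X drops in col 5, lands at row 4
Move 2: O drops in col 4, lands at row 4
Move 3: X drops in col 2, lands at row 4
Move 4: O drops in col 0, lands at row 4
Move 5: X drops in col 4, lands at row 3

Answer: ......
......
......
....X.
O.X.OX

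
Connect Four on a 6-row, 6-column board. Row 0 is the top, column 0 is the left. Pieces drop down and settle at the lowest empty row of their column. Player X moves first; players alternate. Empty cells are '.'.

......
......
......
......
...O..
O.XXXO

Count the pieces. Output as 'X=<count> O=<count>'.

X=3 O=3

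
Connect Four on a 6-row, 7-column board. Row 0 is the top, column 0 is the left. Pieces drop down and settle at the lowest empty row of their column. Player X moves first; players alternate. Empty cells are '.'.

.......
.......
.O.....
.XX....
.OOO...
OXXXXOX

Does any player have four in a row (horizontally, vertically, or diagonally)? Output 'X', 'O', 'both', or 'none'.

X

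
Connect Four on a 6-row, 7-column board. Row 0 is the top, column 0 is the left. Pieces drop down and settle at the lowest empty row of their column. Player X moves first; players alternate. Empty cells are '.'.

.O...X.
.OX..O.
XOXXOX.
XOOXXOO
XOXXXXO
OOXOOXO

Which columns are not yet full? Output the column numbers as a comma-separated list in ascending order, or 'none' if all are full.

col 0: top cell = '.' → open
col 1: top cell = 'O' → FULL
col 2: top cell = '.' → open
col 3: top cell = '.' → open
col 4: top cell = '.' → open
col 5: top cell = 'X' → FULL
col 6: top cell = '.' → open

Answer: 0,2,3,4,6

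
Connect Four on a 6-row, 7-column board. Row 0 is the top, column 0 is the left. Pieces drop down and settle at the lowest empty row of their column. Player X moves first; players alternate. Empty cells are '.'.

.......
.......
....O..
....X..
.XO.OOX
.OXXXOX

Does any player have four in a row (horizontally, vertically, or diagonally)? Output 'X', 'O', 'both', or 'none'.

none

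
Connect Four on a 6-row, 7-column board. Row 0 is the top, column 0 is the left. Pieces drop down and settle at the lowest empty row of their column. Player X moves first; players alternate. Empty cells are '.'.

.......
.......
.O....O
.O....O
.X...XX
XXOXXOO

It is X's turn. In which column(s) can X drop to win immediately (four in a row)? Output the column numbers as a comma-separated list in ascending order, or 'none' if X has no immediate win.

Answer: none

Derivation:
col 0: drop X → no win
col 1: drop X → no win
col 2: drop X → no win
col 3: drop X → no win
col 4: drop X → no win
col 5: drop X → no win
col 6: drop X → no win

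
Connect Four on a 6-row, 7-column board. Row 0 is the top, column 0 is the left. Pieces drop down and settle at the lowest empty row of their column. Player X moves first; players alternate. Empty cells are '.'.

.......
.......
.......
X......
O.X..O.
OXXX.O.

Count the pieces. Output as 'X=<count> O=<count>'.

X=5 O=4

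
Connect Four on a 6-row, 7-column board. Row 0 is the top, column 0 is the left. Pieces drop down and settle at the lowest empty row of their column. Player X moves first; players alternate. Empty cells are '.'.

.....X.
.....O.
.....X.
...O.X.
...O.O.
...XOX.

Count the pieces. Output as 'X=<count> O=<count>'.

X=5 O=5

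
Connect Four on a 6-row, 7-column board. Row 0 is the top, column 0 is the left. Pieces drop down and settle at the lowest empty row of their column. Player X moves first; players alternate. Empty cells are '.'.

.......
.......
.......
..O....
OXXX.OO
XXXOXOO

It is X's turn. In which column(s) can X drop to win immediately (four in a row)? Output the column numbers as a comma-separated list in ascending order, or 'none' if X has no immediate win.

Answer: 4

Derivation:
col 0: drop X → no win
col 1: drop X → no win
col 2: drop X → no win
col 3: drop X → no win
col 4: drop X → WIN!
col 5: drop X → no win
col 6: drop X → no win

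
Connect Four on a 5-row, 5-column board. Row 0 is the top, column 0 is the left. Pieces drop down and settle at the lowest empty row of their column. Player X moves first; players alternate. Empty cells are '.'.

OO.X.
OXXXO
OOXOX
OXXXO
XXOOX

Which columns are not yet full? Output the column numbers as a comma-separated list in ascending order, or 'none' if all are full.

Answer: 2,4

Derivation:
col 0: top cell = 'O' → FULL
col 1: top cell = 'O' → FULL
col 2: top cell = '.' → open
col 3: top cell = 'X' → FULL
col 4: top cell = '.' → open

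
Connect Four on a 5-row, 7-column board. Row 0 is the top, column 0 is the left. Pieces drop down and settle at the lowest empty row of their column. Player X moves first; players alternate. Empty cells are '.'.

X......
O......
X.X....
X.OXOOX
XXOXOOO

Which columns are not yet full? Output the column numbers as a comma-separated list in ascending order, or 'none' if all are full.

Answer: 1,2,3,4,5,6

Derivation:
col 0: top cell = 'X' → FULL
col 1: top cell = '.' → open
col 2: top cell = '.' → open
col 3: top cell = '.' → open
col 4: top cell = '.' → open
col 5: top cell = '.' → open
col 6: top cell = '.' → open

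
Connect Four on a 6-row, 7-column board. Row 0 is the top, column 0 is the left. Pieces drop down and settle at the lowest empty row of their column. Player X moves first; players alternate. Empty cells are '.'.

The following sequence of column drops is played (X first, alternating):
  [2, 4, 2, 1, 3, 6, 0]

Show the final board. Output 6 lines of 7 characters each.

Move 1: X drops in col 2, lands at row 5
Move 2: O drops in col 4, lands at row 5
Move 3: X drops in col 2, lands at row 4
Move 4: O drops in col 1, lands at row 5
Move 5: X drops in col 3, lands at row 5
Move 6: O drops in col 6, lands at row 5
Move 7: X drops in col 0, lands at row 5

Answer: .......
.......
.......
.......
..X....
XOXXO.O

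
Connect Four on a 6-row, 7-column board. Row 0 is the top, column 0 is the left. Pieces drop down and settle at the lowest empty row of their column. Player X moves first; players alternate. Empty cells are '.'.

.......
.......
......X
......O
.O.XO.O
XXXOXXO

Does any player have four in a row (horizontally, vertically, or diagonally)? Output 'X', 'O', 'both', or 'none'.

none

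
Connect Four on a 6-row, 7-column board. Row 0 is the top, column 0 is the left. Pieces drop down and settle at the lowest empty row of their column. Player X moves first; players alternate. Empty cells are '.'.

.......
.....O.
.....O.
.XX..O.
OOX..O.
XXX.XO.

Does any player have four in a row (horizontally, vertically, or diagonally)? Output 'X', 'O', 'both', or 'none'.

O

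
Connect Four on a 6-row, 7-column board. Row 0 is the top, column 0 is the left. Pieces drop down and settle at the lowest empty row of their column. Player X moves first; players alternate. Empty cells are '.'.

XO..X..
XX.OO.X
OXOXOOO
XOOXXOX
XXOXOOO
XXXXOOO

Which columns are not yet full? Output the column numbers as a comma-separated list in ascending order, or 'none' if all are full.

col 0: top cell = 'X' → FULL
col 1: top cell = 'O' → FULL
col 2: top cell = '.' → open
col 3: top cell = '.' → open
col 4: top cell = 'X' → FULL
col 5: top cell = '.' → open
col 6: top cell = '.' → open

Answer: 2,3,5,6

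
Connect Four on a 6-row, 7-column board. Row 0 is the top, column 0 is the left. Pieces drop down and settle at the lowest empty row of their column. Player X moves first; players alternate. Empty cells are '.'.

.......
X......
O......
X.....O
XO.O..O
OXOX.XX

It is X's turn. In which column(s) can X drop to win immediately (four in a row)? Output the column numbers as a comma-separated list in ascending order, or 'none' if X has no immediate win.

Answer: 4

Derivation:
col 0: drop X → no win
col 1: drop X → no win
col 2: drop X → no win
col 3: drop X → no win
col 4: drop X → WIN!
col 5: drop X → no win
col 6: drop X → no win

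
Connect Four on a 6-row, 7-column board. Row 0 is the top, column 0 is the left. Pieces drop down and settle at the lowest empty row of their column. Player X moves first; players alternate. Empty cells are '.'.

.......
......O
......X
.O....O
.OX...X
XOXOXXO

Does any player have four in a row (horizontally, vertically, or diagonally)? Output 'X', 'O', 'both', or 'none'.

none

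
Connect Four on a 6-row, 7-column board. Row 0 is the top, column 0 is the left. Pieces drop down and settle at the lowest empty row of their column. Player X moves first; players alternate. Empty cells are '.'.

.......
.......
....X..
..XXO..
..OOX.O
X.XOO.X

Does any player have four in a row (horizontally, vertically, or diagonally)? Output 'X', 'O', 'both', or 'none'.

none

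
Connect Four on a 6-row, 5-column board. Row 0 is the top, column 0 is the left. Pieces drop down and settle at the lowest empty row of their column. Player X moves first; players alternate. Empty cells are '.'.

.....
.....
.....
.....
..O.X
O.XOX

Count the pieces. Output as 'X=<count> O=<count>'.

X=3 O=3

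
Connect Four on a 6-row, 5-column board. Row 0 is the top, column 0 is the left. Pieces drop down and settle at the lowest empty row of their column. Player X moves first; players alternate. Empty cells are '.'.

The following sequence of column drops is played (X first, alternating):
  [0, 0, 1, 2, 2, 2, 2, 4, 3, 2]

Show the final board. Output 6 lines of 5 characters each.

Answer: .....
..O..
..X..
..O..
O.X..
XXOXO

Derivation:
Move 1: X drops in col 0, lands at row 5
Move 2: O drops in col 0, lands at row 4
Move 3: X drops in col 1, lands at row 5
Move 4: O drops in col 2, lands at row 5
Move 5: X drops in col 2, lands at row 4
Move 6: O drops in col 2, lands at row 3
Move 7: X drops in col 2, lands at row 2
Move 8: O drops in col 4, lands at row 5
Move 9: X drops in col 3, lands at row 5
Move 10: O drops in col 2, lands at row 1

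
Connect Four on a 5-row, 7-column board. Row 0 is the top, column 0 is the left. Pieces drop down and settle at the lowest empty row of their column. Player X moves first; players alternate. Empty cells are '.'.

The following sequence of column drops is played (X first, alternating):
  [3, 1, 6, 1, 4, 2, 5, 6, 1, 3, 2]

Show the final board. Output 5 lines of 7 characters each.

Answer: .......
.......
.X.....
.OXO..O
.OOXXXX

Derivation:
Move 1: X drops in col 3, lands at row 4
Move 2: O drops in col 1, lands at row 4
Move 3: X drops in col 6, lands at row 4
Move 4: O drops in col 1, lands at row 3
Move 5: X drops in col 4, lands at row 4
Move 6: O drops in col 2, lands at row 4
Move 7: X drops in col 5, lands at row 4
Move 8: O drops in col 6, lands at row 3
Move 9: X drops in col 1, lands at row 2
Move 10: O drops in col 3, lands at row 3
Move 11: X drops in col 2, lands at row 3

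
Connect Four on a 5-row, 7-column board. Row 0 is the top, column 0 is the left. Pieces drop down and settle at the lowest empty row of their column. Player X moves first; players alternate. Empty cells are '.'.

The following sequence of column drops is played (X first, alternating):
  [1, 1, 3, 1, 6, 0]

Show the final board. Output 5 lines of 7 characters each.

Answer: .......
.......
.O.....
.O.....
OX.X..X

Derivation:
Move 1: X drops in col 1, lands at row 4
Move 2: O drops in col 1, lands at row 3
Move 3: X drops in col 3, lands at row 4
Move 4: O drops in col 1, lands at row 2
Move 5: X drops in col 6, lands at row 4
Move 6: O drops in col 0, lands at row 4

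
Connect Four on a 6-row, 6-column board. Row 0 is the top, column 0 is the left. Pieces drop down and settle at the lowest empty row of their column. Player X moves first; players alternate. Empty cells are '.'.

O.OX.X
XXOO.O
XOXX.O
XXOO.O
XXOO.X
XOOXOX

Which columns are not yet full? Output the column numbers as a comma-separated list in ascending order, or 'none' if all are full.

Answer: 1,4

Derivation:
col 0: top cell = 'O' → FULL
col 1: top cell = '.' → open
col 2: top cell = 'O' → FULL
col 3: top cell = 'X' → FULL
col 4: top cell = '.' → open
col 5: top cell = 'X' → FULL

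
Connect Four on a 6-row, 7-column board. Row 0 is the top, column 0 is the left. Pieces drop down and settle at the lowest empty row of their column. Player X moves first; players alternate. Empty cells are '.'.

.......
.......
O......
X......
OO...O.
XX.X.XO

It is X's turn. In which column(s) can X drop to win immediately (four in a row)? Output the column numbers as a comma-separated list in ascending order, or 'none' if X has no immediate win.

Answer: 2

Derivation:
col 0: drop X → no win
col 1: drop X → no win
col 2: drop X → WIN!
col 3: drop X → no win
col 4: drop X → no win
col 5: drop X → no win
col 6: drop X → no win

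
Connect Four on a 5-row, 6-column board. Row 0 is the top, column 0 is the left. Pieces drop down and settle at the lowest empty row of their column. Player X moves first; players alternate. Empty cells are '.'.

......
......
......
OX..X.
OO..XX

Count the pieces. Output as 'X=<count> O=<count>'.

X=4 O=3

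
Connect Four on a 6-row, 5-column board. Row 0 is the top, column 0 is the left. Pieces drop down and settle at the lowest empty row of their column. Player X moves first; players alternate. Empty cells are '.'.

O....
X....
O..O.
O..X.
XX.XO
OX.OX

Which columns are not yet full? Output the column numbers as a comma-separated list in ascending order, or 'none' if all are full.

col 0: top cell = 'O' → FULL
col 1: top cell = '.' → open
col 2: top cell = '.' → open
col 3: top cell = '.' → open
col 4: top cell = '.' → open

Answer: 1,2,3,4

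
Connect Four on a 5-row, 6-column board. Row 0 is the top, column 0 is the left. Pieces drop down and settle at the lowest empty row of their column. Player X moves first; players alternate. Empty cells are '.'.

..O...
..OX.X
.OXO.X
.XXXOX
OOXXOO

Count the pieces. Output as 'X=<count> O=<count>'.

X=10 O=9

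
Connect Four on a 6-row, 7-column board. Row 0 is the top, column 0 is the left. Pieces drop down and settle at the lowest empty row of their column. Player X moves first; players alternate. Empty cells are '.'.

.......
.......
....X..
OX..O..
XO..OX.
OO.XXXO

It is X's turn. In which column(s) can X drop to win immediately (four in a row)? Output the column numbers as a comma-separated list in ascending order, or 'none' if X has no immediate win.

col 0: drop X → no win
col 1: drop X → no win
col 2: drop X → WIN!
col 3: drop X → no win
col 4: drop X → no win
col 5: drop X → no win
col 6: drop X → no win

Answer: 2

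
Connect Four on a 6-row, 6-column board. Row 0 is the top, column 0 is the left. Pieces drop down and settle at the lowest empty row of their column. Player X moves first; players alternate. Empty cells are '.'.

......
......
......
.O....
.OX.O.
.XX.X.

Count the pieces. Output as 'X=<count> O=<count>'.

X=4 O=3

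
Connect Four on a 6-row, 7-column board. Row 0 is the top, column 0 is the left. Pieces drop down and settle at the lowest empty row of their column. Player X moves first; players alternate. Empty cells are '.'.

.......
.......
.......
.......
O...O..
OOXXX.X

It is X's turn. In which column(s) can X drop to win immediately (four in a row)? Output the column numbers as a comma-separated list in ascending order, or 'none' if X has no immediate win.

col 0: drop X → no win
col 1: drop X → no win
col 2: drop X → no win
col 3: drop X → no win
col 4: drop X → no win
col 5: drop X → WIN!
col 6: drop X → no win

Answer: 5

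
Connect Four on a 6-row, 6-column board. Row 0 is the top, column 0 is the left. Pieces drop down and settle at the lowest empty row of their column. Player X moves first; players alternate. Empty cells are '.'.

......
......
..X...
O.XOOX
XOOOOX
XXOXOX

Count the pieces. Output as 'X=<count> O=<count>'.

X=9 O=9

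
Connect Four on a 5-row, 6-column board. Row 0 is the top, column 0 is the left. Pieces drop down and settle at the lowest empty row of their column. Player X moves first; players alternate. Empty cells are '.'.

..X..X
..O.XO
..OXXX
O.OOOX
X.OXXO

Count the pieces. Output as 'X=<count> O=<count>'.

X=10 O=9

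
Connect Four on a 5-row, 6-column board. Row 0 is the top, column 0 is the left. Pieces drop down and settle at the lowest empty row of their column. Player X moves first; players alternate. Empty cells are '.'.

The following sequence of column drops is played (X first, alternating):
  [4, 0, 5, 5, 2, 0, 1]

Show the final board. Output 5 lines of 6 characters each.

Move 1: X drops in col 4, lands at row 4
Move 2: O drops in col 0, lands at row 4
Move 3: X drops in col 5, lands at row 4
Move 4: O drops in col 5, lands at row 3
Move 5: X drops in col 2, lands at row 4
Move 6: O drops in col 0, lands at row 3
Move 7: X drops in col 1, lands at row 4

Answer: ......
......
......
O....O
OXX.XX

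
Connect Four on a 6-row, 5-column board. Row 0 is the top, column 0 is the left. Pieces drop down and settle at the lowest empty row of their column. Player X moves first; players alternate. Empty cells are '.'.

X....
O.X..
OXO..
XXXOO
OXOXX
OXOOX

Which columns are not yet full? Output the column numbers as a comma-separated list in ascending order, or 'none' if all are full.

Answer: 1,2,3,4

Derivation:
col 0: top cell = 'X' → FULL
col 1: top cell = '.' → open
col 2: top cell = '.' → open
col 3: top cell = '.' → open
col 4: top cell = '.' → open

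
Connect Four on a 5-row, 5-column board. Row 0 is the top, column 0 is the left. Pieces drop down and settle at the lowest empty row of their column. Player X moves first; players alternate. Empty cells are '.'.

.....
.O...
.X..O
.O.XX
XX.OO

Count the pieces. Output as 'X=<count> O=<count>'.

X=5 O=5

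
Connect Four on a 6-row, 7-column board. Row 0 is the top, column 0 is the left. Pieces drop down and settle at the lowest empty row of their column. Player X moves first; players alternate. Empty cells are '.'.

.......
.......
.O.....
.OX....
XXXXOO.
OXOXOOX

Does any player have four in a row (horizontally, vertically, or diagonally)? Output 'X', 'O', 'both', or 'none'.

X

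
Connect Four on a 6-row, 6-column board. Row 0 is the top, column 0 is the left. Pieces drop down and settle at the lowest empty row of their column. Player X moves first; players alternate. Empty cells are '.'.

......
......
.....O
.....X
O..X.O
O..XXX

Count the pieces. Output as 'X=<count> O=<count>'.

X=5 O=4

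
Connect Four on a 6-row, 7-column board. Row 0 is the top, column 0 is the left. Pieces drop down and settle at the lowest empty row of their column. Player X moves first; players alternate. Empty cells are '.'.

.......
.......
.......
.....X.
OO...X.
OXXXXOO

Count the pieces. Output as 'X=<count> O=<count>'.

X=6 O=5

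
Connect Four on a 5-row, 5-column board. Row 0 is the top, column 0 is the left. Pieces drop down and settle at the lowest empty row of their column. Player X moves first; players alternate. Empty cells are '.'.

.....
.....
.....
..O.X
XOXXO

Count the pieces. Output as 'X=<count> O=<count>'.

X=4 O=3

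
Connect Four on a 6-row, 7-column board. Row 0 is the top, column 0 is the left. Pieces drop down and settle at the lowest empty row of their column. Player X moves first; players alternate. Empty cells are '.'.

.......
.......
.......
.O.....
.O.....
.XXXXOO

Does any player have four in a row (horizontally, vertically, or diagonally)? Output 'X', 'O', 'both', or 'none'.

X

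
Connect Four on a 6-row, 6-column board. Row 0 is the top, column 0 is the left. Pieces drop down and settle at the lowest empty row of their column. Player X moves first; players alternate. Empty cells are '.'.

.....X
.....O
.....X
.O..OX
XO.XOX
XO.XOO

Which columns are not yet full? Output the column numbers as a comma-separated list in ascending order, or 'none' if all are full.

Answer: 0,1,2,3,4

Derivation:
col 0: top cell = '.' → open
col 1: top cell = '.' → open
col 2: top cell = '.' → open
col 3: top cell = '.' → open
col 4: top cell = '.' → open
col 5: top cell = 'X' → FULL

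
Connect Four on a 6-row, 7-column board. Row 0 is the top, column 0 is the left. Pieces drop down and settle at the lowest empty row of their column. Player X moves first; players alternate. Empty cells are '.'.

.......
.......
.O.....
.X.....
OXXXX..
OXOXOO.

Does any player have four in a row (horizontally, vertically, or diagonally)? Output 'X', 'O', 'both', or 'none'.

X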